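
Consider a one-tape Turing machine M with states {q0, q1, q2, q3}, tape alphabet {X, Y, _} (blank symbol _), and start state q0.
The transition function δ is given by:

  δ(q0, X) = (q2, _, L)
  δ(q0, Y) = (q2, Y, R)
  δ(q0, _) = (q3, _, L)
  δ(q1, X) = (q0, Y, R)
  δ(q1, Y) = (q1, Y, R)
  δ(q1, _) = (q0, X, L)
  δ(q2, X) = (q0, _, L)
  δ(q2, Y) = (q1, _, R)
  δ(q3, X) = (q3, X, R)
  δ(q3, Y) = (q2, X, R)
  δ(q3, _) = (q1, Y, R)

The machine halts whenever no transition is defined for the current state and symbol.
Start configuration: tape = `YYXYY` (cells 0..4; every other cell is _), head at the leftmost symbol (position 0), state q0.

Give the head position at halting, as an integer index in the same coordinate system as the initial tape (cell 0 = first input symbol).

q0 | [Y]YXYY_   read Y → write Y, move R, go to q2
q2 | Y[Y]XYY_   read Y → write _, move R, go to q1
q1 | Y_[X]YY_   read X → write Y, move R, go to q0
q0 | Y_Y[Y]Y_   read Y → write Y, move R, go to q2
q2 | Y_YY[Y]_   read Y → write _, move R, go to q1
q1 | Y_YY_[_]   read _ → write X, move L, go to q0
q0 | Y_YY[_]X   read _ → write _, move L, go to q3
q3 | Y_Y[Y]_X   read Y → write X, move R, go to q2
q2 | Y_YX[_]X
At halt the head is at cell 4.

4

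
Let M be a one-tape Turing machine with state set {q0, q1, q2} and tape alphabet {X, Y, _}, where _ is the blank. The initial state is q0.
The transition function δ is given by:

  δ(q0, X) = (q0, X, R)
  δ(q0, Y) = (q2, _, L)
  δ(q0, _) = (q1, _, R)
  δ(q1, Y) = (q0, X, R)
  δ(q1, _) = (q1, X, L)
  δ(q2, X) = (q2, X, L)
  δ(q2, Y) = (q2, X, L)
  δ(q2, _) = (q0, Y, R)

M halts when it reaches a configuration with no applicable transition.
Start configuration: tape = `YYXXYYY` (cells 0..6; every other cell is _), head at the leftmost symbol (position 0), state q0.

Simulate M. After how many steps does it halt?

q0 | _[Y]YXXYYY_   read Y → write _, move L, go to q2
q2 | [_]_YXXYYY_   read _ → write Y, move R, go to q0
q0 | Y[_]YXXYYY_   read _ → write _, move R, go to q1
q1 | Y_[Y]XXYYY_   read Y → write X, move R, go to q0
q0 | Y_X[X]XYYY_   read X → write X, move R, go to q0
q0 | Y_XX[X]YYY_   read X → write X, move R, go to q0
q0 | Y_XXX[Y]YY_   read Y → write _, move L, go to q2
q2 | Y_XX[X]_YY_   read X → write X, move L, go to q2
q2 | Y_X[X]X_YY_   read X → write X, move L, go to q2
q2 | Y_[X]XX_YY_   read X → write X, move L, go to q2
q2 | Y[_]XXX_YY_   read _ → write Y, move R, go to q0
q0 | YY[X]XX_YY_   read X → write X, move R, go to q0
q0 | YYX[X]X_YY_   read X → write X, move R, go to q0
q0 | YYXX[X]_YY_   read X → write X, move R, go to q0
q0 | YYXXX[_]YY_   read _ → write _, move R, go to q1
q1 | YYXXX_[Y]Y_   read Y → write X, move R, go to q0
q0 | YYXXX_X[Y]_   read Y → write _, move L, go to q2
q2 | YYXXX_[X]__   read X → write X, move L, go to q2
q2 | YYXXX[_]X__   read _ → write Y, move R, go to q0
q0 | YYXXXY[X]__   read X → write X, move R, go to q0
q0 | YYXXXYX[_]_   read _ → write _, move R, go to q1
q1 | YYXXXYX_[_]   read _ → write X, move L, go to q1
q1 | YYXXXYX[_]X   read _ → write X, move L, go to q1
q1 | YYXXXY[X]XX
M halts after 23 transitions.

23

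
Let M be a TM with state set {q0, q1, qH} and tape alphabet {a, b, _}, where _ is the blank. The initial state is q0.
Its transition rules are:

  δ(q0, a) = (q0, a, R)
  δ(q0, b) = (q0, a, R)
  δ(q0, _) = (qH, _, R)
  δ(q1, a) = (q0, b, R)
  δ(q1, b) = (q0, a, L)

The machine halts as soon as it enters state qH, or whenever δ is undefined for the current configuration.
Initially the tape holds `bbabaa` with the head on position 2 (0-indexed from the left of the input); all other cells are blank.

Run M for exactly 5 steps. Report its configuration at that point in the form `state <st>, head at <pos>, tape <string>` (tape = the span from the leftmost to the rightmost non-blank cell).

state=q0 head=2 tape=bb[a]baa__   (q0,a)→(q0,a,R)
state=q0 head=3 tape=bba[b]aa__   (q0,b)→(q0,a,R)
state=q0 head=4 tape=bbaa[a]a__   (q0,a)→(q0,a,R)
state=q0 head=5 tape=bbaaa[a]__   (q0,a)→(q0,a,R)
state=q0 head=6 tape=bbaaaa[_]_   (q0,_)→(qH,_,R)
state=qH head=7 tape=bbaaaa_[_]
After 5 steps: state qH, head at 7, tape bbaaaa.

state qH, head at 7, tape bbaaaa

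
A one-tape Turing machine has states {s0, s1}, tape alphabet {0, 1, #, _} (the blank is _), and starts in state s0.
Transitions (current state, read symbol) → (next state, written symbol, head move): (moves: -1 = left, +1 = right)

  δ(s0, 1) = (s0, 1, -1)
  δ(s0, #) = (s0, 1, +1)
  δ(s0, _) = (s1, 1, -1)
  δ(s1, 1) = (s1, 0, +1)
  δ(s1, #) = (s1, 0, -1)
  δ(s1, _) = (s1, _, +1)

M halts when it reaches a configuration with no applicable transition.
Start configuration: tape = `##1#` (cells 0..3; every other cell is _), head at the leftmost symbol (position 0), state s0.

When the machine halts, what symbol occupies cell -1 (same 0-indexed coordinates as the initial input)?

state=s0 head=0 tape=__[#]#1#   (s0,#)→(s0,1,+1)
state=s0 head=1 tape=__1[#]1#   (s0,#)→(s0,1,+1)
state=s0 head=2 tape=__11[1]#   (s0,1)→(s0,1,-1)
state=s0 head=1 tape=__1[1]1#   (s0,1)→(s0,1,-1)
state=s0 head=0 tape=__[1]11#   (s0,1)→(s0,1,-1)
state=s0 head=-1 tape=_[_]111#   (s0,_)→(s1,1,-1)
state=s1 head=-2 tape=[_]1111#   (s1,_)→(s1,_,+1)
state=s1 head=-1 tape=_[1]111#   (s1,1)→(s1,0,+1)
state=s1 head=0 tape=_0[1]11#   (s1,1)→(s1,0,+1)
state=s1 head=1 tape=_00[1]1#   (s1,1)→(s1,0,+1)
state=s1 head=2 tape=_000[1]#   (s1,1)→(s1,0,+1)
state=s1 head=3 tape=_0000[#]   (s1,#)→(s1,0,-1)
state=s1 head=2 tape=_000[0]0
Cell -1 holds 0 when M halts.

0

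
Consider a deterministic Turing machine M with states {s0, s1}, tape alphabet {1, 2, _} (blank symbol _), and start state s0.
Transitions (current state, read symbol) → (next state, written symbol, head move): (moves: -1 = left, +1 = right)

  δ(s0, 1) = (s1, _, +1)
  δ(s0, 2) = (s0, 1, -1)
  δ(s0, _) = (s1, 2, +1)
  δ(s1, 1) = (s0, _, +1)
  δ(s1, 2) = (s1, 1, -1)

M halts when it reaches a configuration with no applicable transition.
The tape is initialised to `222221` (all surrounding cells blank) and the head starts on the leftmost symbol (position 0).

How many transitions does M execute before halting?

s0 | _[2]22221_   read 2 → write 1, move -1, go to s0
s0 | [_]122221_   read _ → write 2, move +1, go to s1
s1 | 2[1]22221_   read 1 → write _, move +1, go to s0
s0 | 2_[2]2221_   read 2 → write 1, move -1, go to s0
s0 | 2[_]12221_   read _ → write 2, move +1, go to s1
s1 | 22[1]2221_   read 1 → write _, move +1, go to s0
s0 | 22_[2]221_   read 2 → write 1, move -1, go to s0
s0 | 22[_]1221_   read _ → write 2, move +1, go to s1
s1 | 222[1]221_   read 1 → write _, move +1, go to s0
s0 | 222_[2]21_   read 2 → write 1, move -1, go to s0
s0 | 222[_]121_   read _ → write 2, move +1, go to s1
s1 | 2222[1]21_   read 1 → write _, move +1, go to s0
s0 | 2222_[2]1_   read 2 → write 1, move -1, go to s0
s0 | 2222[_]11_   read _ → write 2, move +1, go to s1
s1 | 22222[1]1_   read 1 → write _, move +1, go to s0
s0 | 22222_[1]_   read 1 → write _, move +1, go to s1
s1 | 22222__[_]
M halts after 16 transitions.

16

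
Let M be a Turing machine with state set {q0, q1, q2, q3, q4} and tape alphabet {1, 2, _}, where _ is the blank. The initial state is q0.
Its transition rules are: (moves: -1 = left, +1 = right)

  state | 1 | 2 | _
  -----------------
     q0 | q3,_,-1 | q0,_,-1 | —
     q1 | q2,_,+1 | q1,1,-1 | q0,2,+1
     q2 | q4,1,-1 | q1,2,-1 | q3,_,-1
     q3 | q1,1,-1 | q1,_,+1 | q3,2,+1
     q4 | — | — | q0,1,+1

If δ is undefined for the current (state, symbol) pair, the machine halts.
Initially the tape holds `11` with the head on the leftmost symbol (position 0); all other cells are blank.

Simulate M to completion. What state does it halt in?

q0 | __[1]1_   read 1 → write _, move -1, go to q3
q3 | _[_]_1_   read _ → write 2, move +1, go to q3
q3 | _2[_]1_   read _ → write 2, move +1, go to q3
q3 | _22[1]_   read 1 → write 1, move -1, go to q1
q1 | _2[2]1_   read 2 → write 1, move -1, go to q1
q1 | _[2]11_   read 2 → write 1, move -1, go to q1
q1 | [_]111_   read _ → write 2, move +1, go to q0
q0 | 2[1]11_   read 1 → write _, move -1, go to q3
q3 | [2]_11_   read 2 → write _, move +1, go to q1
q1 | _[_]11_   read _ → write 2, move +1, go to q0
q0 | _2[1]1_   read 1 → write _, move -1, go to q3
q3 | _[2]_1_   read 2 → write _, move +1, go to q1
q1 | __[_]1_   read _ → write 2, move +1, go to q0
q0 | __2[1]_   read 1 → write _, move -1, go to q3
q3 | __[2]__   read 2 → write _, move +1, go to q1
q1 | ___[_]_   read _ → write 2, move +1, go to q0
q0 | ___2[_]
No transition is defined for (q0, _); M halts in state q0.

q0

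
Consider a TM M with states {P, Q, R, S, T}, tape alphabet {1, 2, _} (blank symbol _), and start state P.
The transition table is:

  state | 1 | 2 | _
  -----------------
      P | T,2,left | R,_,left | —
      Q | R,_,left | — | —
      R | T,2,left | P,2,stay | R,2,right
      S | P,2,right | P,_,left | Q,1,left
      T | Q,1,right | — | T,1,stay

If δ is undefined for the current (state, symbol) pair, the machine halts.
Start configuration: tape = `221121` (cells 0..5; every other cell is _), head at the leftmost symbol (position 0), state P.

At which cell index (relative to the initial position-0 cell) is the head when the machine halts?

1

state=P head=0 tape=__[2]21121   (P,2)→(R,_,left)
state=R head=-1 tape=_[_]_21121   (R,_)→(R,2,right)
state=R head=0 tape=_2[_]21121   (R,_)→(R,2,right)
state=R head=1 tape=_22[2]1121   (R,2)→(P,2,stay)
state=P head=1 tape=_22[2]1121   (P,2)→(R,_,left)
state=R head=0 tape=_2[2]_1121   (R,2)→(P,2,stay)
state=P head=0 tape=_2[2]_1121   (P,2)→(R,_,left)
state=R head=-1 tape=_[2]__1121   (R,2)→(P,2,stay)
state=P head=-1 tape=_[2]__1121   (P,2)→(R,_,left)
state=R head=-2 tape=[_]___1121   (R,_)→(R,2,right)
state=R head=-1 tape=2[_]__1121   (R,_)→(R,2,right)
state=R head=0 tape=22[_]_1121   (R,_)→(R,2,right)
state=R head=1 tape=222[_]1121   (R,_)→(R,2,right)
state=R head=2 tape=2222[1]121   (R,1)→(T,2,left)
state=T head=1 tape=222[2]2121
At halt the head is at cell 1.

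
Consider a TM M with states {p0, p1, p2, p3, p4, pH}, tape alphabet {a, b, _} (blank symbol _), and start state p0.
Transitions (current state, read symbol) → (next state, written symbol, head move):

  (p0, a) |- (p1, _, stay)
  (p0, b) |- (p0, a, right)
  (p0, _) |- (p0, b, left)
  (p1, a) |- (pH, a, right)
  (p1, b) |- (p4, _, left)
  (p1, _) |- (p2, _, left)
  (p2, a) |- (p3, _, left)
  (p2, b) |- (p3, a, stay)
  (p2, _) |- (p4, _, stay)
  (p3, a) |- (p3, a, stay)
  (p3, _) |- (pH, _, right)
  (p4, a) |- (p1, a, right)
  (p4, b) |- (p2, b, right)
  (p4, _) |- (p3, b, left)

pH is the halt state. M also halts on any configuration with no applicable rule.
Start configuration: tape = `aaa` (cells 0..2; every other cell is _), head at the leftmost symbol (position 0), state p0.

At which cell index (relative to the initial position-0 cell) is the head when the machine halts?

-1

p0 | __[a]aa   read a → write _, move stay, go to p1
p1 | __[_]aa   read _ → write _, move left, go to p2
p2 | _[_]_aa   read _ → write _, move stay, go to p4
p4 | _[_]_aa   read _ → write b, move left, go to p3
p3 | [_]b_aa   read _ → write _, move right, go to pH
pH | _[b]_aa
At halt the head is at cell -1.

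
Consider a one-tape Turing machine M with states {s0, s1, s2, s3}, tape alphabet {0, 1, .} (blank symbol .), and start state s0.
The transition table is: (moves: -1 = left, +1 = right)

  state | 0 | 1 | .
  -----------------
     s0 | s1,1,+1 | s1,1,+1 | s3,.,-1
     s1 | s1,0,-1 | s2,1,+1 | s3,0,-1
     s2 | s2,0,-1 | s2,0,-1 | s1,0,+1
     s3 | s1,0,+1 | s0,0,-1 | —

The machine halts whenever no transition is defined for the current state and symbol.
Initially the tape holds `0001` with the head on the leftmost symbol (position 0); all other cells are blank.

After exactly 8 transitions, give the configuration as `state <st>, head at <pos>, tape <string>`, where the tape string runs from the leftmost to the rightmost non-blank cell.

state s1, head at -2, tape 00001

state=s0 head=0 tape=..[0]001   (s0,0)→(s1,1,+1)
state=s1 head=1 tape=..1[0]01   (s1,0)→(s1,0,-1)
state=s1 head=0 tape=..[1]001   (s1,1)→(s2,1,+1)
state=s2 head=1 tape=..1[0]01   (s2,0)→(s2,0,-1)
state=s2 head=0 tape=..[1]001   (s2,1)→(s2,0,-1)
state=s2 head=-1 tape=.[.]0001   (s2,.)→(s1,0,+1)
state=s1 head=0 tape=.0[0]001   (s1,0)→(s1,0,-1)
state=s1 head=-1 tape=.[0]0001   (s1,0)→(s1,0,-1)
state=s1 head=-2 tape=[.]00001
After 8 steps: state s1, head at -2, tape 00001.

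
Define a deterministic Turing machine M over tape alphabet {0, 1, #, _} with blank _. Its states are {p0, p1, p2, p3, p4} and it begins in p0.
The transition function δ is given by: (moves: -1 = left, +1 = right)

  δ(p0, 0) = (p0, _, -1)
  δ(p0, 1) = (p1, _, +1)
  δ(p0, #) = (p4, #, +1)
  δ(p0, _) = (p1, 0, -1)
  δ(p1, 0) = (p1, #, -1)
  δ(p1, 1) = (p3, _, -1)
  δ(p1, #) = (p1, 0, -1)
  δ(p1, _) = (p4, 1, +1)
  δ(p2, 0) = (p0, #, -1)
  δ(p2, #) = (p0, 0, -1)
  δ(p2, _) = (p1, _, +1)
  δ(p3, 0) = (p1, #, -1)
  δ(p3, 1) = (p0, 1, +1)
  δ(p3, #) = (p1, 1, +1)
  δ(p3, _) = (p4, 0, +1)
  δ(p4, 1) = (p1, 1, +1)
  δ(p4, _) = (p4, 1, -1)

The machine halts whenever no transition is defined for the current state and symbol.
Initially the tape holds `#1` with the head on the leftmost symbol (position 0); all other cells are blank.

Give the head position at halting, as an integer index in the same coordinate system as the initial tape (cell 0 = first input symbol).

2

state=p0 head=0 tape=[#]1__   (p0,#)→(p4,#,+1)
state=p4 head=1 tape=#[1]__   (p4,1)→(p1,1,+1)
state=p1 head=2 tape=#1[_]_   (p1,_)→(p4,1,+1)
state=p4 head=3 tape=#11[_]   (p4,_)→(p4,1,-1)
state=p4 head=2 tape=#1[1]1   (p4,1)→(p1,1,+1)
state=p1 head=3 tape=#11[1]   (p1,1)→(p3,_,-1)
state=p3 head=2 tape=#1[1]_   (p3,1)→(p0,1,+1)
state=p0 head=3 tape=#11[_]   (p0,_)→(p1,0,-1)
state=p1 head=2 tape=#1[1]0   (p1,1)→(p3,_,-1)
state=p3 head=1 tape=#[1]_0   (p3,1)→(p0,1,+1)
state=p0 head=2 tape=#1[_]0   (p0,_)→(p1,0,-1)
state=p1 head=1 tape=#[1]00   (p1,1)→(p3,_,-1)
state=p3 head=0 tape=[#]_00   (p3,#)→(p1,1,+1)
state=p1 head=1 tape=1[_]00   (p1,_)→(p4,1,+1)
state=p4 head=2 tape=11[0]0
At halt the head is at cell 2.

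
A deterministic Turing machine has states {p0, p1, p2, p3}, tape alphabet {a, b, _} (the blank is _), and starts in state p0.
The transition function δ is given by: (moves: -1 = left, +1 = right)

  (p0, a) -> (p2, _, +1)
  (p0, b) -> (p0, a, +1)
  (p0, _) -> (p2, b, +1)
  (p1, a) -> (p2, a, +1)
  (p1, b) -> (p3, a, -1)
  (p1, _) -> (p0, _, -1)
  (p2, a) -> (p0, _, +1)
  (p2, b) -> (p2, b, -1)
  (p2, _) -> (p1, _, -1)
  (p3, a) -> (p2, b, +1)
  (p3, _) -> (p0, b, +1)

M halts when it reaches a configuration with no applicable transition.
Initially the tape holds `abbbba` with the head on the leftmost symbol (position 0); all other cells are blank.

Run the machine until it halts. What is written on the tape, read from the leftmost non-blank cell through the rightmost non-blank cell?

state=p0 head=0 tape=___[a]bbbba   (p0,a)→(p2,_,+1)
state=p2 head=1 tape=____[b]bbba   (p2,b)→(p2,b,-1)
state=p2 head=0 tape=___[_]bbbba   (p2,_)→(p1,_,-1)
state=p1 head=-1 tape=__[_]_bbbba   (p1,_)→(p0,_,-1)
state=p0 head=-2 tape=_[_]__bbbba   (p0,_)→(p2,b,+1)
state=p2 head=-1 tape=_b[_]_bbbba   (p2,_)→(p1,_,-1)
state=p1 head=-2 tape=_[b]__bbbba   (p1,b)→(p3,a,-1)
state=p3 head=-3 tape=[_]a__bbbba   (p3,_)→(p0,b,+1)
state=p0 head=-2 tape=b[a]__bbbba   (p0,a)→(p2,_,+1)
state=p2 head=-1 tape=b_[_]_bbbba   (p2,_)→(p1,_,-1)
state=p1 head=-2 tape=b[_]__bbbba   (p1,_)→(p0,_,-1)
state=p0 head=-3 tape=[b]___bbbba   (p0,b)→(p0,a,+1)
state=p0 head=-2 tape=a[_]__bbbba   (p0,_)→(p2,b,+1)
state=p2 head=-1 tape=ab[_]_bbbba   (p2,_)→(p1,_,-1)
state=p1 head=-2 tape=a[b]__bbbba   (p1,b)→(p3,a,-1)
state=p3 head=-3 tape=[a]a__bbbba   (p3,a)→(p2,b,+1)
state=p2 head=-2 tape=b[a]__bbbba   (p2,a)→(p0,_,+1)
state=p0 head=-1 tape=b_[_]_bbbba   (p0,_)→(p2,b,+1)
state=p2 head=0 tape=b_b[_]bbbba   (p2,_)→(p1,_,-1)
state=p1 head=-1 tape=b_[b]_bbbba   (p1,b)→(p3,a,-1)
state=p3 head=-2 tape=b[_]a_bbbba   (p3,_)→(p0,b,+1)
state=p0 head=-1 tape=bb[a]_bbbba   (p0,a)→(p2,_,+1)
state=p2 head=0 tape=bb_[_]bbbba   (p2,_)→(p1,_,-1)
state=p1 head=-1 tape=bb[_]_bbbba   (p1,_)→(p0,_,-1)
state=p0 head=-2 tape=b[b]__bbbba   (p0,b)→(p0,a,+1)
state=p0 head=-1 tape=ba[_]_bbbba   (p0,_)→(p2,b,+1)
state=p2 head=0 tape=bab[_]bbbba   (p2,_)→(p1,_,-1)
state=p1 head=-1 tape=ba[b]_bbbba   (p1,b)→(p3,a,-1)
state=p3 head=-2 tape=b[a]a_bbbba   (p3,a)→(p2,b,+1)
state=p2 head=-1 tape=bb[a]_bbbba   (p2,a)→(p0,_,+1)
state=p0 head=0 tape=bb_[_]bbbba   (p0,_)→(p2,b,+1)
state=p2 head=1 tape=bb_b[b]bbba   (p2,b)→(p2,b,-1)
state=p2 head=0 tape=bb_[b]bbbba   (p2,b)→(p2,b,-1)
state=p2 head=-1 tape=bb[_]bbbbba   (p2,_)→(p1,_,-1)
state=p1 head=-2 tape=b[b]_bbbbba   (p1,b)→(p3,a,-1)
state=p3 head=-3 tape=[b]a_bbbbba
The non-blank tape span at halt is ba_bbbbba.

ba_bbbbba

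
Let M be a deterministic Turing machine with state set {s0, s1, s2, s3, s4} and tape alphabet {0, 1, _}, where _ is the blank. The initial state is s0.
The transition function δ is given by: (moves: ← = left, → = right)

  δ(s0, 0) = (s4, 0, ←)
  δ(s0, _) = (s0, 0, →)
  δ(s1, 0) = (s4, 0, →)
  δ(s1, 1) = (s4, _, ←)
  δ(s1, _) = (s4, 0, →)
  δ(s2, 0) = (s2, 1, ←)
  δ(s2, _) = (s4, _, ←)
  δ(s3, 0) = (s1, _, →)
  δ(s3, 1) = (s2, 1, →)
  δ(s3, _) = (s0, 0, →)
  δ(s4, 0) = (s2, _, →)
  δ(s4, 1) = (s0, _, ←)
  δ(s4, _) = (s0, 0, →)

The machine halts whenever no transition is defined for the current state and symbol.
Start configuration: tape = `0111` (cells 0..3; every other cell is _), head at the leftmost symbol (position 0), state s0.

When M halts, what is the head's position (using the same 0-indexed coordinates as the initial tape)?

0

state=s0 head=0 tape=__[0]111   (s0,0)→(s4,0,←)
state=s4 head=-1 tape=_[_]0111   (s4,_)→(s0,0,→)
state=s0 head=0 tape=_0[0]111   (s0,0)→(s4,0,←)
state=s4 head=-1 tape=_[0]0111   (s4,0)→(s2,_,→)
state=s2 head=0 tape=__[0]111   (s2,0)→(s2,1,←)
state=s2 head=-1 tape=_[_]1111   (s2,_)→(s4,_,←)
state=s4 head=-2 tape=[_]_1111   (s4,_)→(s0,0,→)
state=s0 head=-1 tape=0[_]1111   (s0,_)→(s0,0,→)
state=s0 head=0 tape=00[1]111
At halt the head is at cell 0.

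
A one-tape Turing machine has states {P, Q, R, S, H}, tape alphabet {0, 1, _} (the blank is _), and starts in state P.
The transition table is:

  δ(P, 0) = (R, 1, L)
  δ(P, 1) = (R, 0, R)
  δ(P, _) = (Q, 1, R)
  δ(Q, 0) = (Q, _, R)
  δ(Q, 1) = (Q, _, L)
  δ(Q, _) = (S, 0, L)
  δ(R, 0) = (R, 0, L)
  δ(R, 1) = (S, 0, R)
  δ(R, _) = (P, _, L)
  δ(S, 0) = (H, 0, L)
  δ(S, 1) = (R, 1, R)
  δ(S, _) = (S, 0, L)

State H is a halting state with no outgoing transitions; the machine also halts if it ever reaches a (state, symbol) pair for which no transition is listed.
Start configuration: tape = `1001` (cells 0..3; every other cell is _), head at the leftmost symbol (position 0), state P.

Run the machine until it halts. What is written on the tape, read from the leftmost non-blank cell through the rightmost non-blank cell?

P | __[1]001   read 1 → write 0, move R, go to R
R | __0[0]01   read 0 → write 0, move L, go to R
R | __[0]001   read 0 → write 0, move L, go to R
R | _[_]0001   read _ → write _, move L, go to P
P | [_]_0001   read _ → write 1, move R, go to Q
Q | 1[_]0001   read _ → write 0, move L, go to S
S | [1]00001   read 1 → write 1, move R, go to R
R | 1[0]0001   read 0 → write 0, move L, go to R
R | [1]00001   read 1 → write 0, move R, go to S
S | 0[0]0001   read 0 → write 0, move L, go to H
H | [0]00001
The non-blank tape span at halt is 000001.

000001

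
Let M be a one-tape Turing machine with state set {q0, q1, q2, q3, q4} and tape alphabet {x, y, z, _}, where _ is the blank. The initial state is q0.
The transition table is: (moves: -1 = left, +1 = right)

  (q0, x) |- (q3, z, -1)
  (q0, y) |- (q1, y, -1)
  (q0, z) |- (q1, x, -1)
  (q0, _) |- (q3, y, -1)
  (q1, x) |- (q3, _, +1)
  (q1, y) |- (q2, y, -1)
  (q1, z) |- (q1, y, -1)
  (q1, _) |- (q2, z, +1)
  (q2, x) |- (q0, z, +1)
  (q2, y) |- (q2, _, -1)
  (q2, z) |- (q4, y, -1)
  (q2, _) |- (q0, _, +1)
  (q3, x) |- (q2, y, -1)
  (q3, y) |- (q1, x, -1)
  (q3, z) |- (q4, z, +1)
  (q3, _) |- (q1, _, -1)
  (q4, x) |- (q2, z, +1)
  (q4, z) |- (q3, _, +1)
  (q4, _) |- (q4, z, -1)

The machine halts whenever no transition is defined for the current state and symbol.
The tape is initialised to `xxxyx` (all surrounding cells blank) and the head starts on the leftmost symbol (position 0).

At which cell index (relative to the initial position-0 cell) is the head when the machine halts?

2

q0 | __[x]xxyx   read x → write z, move -1, go to q3
q3 | _[_]zxxyx   read _ → write _, move -1, go to q1
q1 | [_]_zxxyx   read _ → write z, move +1, go to q2
q2 | z[_]zxxyx   read _ → write _, move +1, go to q0
q0 | z_[z]xxyx   read z → write x, move -1, go to q1
q1 | z[_]xxxyx   read _ → write z, move +1, go to q2
q2 | zz[x]xxyx   read x → write z, move +1, go to q0
q0 | zzz[x]xyx   read x → write z, move -1, go to q3
q3 | zz[z]zxyx   read z → write z, move +1, go to q4
q4 | zzz[z]xyx   read z → write _, move +1, go to q3
q3 | zzz_[x]yx   read x → write y, move -1, go to q2
q2 | zzz[_]yyx   read _ → write _, move +1, go to q0
q0 | zzz_[y]yx   read y → write y, move -1, go to q1
q1 | zzz[_]yyx   read _ → write z, move +1, go to q2
q2 | zzzz[y]yx   read y → write _, move -1, go to q2
q2 | zzz[z]_yx   read z → write y, move -1, go to q4
q4 | zz[z]y_yx   read z → write _, move +1, go to q3
q3 | zz_[y]_yx   read y → write x, move -1, go to q1
q1 | zz[_]x_yx   read _ → write z, move +1, go to q2
q2 | zzz[x]_yx   read x → write z, move +1, go to q0
q0 | zzzz[_]yx   read _ → write y, move -1, go to q3
q3 | zzz[z]yyx   read z → write z, move +1, go to q4
q4 | zzzz[y]yx
At halt the head is at cell 2.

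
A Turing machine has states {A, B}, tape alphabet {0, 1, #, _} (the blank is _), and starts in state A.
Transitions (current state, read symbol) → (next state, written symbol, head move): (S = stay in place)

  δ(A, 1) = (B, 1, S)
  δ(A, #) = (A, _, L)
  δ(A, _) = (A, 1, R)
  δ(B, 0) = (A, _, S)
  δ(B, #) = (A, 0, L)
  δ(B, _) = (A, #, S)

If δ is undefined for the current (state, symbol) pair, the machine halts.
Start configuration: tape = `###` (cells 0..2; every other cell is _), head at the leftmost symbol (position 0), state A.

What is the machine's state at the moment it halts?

B

state=A head=0 tape=_[#]##   (A,#)→(A,_,L)
state=A head=-1 tape=[_]_##   (A,_)→(A,1,R)
state=A head=0 tape=1[_]##   (A,_)→(A,1,R)
state=A head=1 tape=11[#]#   (A,#)→(A,_,L)
state=A head=0 tape=1[1]_#   (A,1)→(B,1,S)
state=B head=0 tape=1[1]_#
No transition is defined for (B, 1); M halts in state B.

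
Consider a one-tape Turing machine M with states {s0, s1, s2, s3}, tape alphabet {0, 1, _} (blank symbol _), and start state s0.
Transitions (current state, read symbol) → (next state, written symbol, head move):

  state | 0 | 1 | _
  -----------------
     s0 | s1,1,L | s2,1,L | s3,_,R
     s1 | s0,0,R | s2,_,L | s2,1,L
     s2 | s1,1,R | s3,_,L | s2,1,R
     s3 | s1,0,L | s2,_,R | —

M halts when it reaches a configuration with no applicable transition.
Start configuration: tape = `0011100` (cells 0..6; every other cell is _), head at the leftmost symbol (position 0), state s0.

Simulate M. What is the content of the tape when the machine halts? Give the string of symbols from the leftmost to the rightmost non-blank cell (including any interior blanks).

1__110

s0 | __[0]011100__   read 0 → write 1, move L, go to s1
s1 | _[_]1011100__   read _ → write 1, move L, go to s2
s2 | [_]11011100__   read _ → write 1, move R, go to s2
s2 | 1[1]1011100__   read 1 → write _, move L, go to s3
s3 | [1]_1011100__   read 1 → write _, move R, go to s2
s2 | _[_]1011100__   read _ → write 1, move R, go to s2
s2 | _1[1]011100__   read 1 → write _, move L, go to s3
s3 | _[1]_011100__   read 1 → write _, move R, go to s2
s2 | __[_]011100__   read _ → write 1, move R, go to s2
s2 | __1[0]11100__   read 0 → write 1, move R, go to s1
s1 | __11[1]1100__   read 1 → write _, move L, go to s2
s2 | __1[1]_1100__   read 1 → write _, move L, go to s3
s3 | __[1]__1100__   read 1 → write _, move R, go to s2
s2 | ___[_]_1100__   read _ → write 1, move R, go to s2
s2 | ___1[_]1100__   read _ → write 1, move R, go to s2
s2 | ___11[1]100__   read 1 → write _, move L, go to s3
s3 | ___1[1]_100__   read 1 → write _, move R, go to s2
s2 | ___1_[_]100__   read _ → write 1, move R, go to s2
s2 | ___1_1[1]00__   read 1 → write _, move L, go to s3
s3 | ___1_[1]_00__   read 1 → write _, move R, go to s2
s2 | ___1__[_]00__   read _ → write 1, move R, go to s2
s2 | ___1__1[0]0__   read 0 → write 1, move R, go to s1
s1 | ___1__11[0]__   read 0 → write 0, move R, go to s0
s0 | ___1__110[_]_   read _ → write _, move R, go to s3
s3 | ___1__110_[_]
The non-blank tape span at halt is 1__110.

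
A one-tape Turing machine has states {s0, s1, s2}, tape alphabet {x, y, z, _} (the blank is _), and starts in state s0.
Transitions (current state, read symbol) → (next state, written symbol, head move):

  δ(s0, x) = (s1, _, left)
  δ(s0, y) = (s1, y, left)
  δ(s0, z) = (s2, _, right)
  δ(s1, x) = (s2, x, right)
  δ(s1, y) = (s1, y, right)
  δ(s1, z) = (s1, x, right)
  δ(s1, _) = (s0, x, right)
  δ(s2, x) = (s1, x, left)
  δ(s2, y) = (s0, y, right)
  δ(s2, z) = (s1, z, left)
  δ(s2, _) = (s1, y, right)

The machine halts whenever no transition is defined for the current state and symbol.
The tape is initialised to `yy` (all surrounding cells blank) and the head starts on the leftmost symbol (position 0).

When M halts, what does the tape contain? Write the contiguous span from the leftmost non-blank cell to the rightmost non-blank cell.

state=s0 head=0 tape=_[y]y__   (s0,y)→(s1,y,left)
state=s1 head=-1 tape=[_]yy__   (s1,_)→(s0,x,right)
state=s0 head=0 tape=x[y]y__   (s0,y)→(s1,y,left)
state=s1 head=-1 tape=[x]yy__   (s1,x)→(s2,x,right)
state=s2 head=0 tape=x[y]y__   (s2,y)→(s0,y,right)
state=s0 head=1 tape=xy[y]__   (s0,y)→(s1,y,left)
state=s1 head=0 tape=x[y]y__   (s1,y)→(s1,y,right)
state=s1 head=1 tape=xy[y]__   (s1,y)→(s1,y,right)
state=s1 head=2 tape=xyy[_]_   (s1,_)→(s0,x,right)
state=s0 head=3 tape=xyyx[_]
The non-blank tape span at halt is xyyx.

xyyx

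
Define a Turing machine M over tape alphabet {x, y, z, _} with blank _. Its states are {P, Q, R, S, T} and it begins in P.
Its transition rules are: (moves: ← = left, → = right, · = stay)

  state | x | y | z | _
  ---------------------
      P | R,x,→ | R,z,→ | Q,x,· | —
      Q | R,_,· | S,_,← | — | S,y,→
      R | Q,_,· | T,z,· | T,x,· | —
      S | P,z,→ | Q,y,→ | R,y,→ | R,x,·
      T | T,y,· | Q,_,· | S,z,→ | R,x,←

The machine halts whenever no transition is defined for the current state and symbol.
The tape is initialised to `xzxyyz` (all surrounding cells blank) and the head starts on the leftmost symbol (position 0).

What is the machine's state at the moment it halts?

R

state=P head=0 tape=[x]zxyyz_   (P,x)→(R,x,→)
state=R head=1 tape=x[z]xyyz_   (R,z)→(T,x,·)
state=T head=1 tape=x[x]xyyz_   (T,x)→(T,y,·)
state=T head=1 tape=x[y]xyyz_   (T,y)→(Q,_,·)
state=Q head=1 tape=x[_]xyyz_   (Q,_)→(S,y,→)
state=S head=2 tape=xy[x]yyz_   (S,x)→(P,z,→)
state=P head=3 tape=xyz[y]yz_   (P,y)→(R,z,→)
state=R head=4 tape=xyzz[y]z_   (R,y)→(T,z,·)
state=T head=4 tape=xyzz[z]z_   (T,z)→(S,z,→)
state=S head=5 tape=xyzzz[z]_   (S,z)→(R,y,→)
state=R head=6 tape=xyzzzy[_]
No transition is defined for (R, _); M halts in state R.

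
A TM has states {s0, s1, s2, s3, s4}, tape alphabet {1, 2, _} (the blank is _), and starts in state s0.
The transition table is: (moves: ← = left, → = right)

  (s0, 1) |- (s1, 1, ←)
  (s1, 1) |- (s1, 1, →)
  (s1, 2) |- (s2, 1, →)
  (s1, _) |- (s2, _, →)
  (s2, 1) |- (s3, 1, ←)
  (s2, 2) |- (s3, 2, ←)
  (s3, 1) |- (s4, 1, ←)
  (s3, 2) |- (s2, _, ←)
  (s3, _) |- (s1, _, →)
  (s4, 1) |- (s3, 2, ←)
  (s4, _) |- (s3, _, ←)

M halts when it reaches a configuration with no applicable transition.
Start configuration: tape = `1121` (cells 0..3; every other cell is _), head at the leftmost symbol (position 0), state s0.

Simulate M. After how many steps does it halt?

35

s0 | __[1]121__   read 1 → write 1, move ←, go to s1
s1 | _[_]1121__   read _ → write _, move →, go to s2
s2 | __[1]121__   read 1 → write 1, move ←, go to s3
s3 | _[_]1121__   read _ → write _, move →, go to s1
s1 | __[1]121__   read 1 → write 1, move →, go to s1
s1 | __1[1]21__   read 1 → write 1, move →, go to s1
s1 | __11[2]1__   read 2 → write 1, move →, go to s2
s2 | __111[1]__   read 1 → write 1, move ←, go to s3
s3 | __11[1]1__   read 1 → write 1, move ←, go to s4
s4 | __1[1]11__   read 1 → write 2, move ←, go to s3
s3 | __[1]211__   read 1 → write 1, move ←, go to s4
s4 | _[_]1211__   read _ → write _, move ←, go to s3
s3 | [_]_1211__   read _ → write _, move →, go to s1
s1 | _[_]1211__   read _ → write _, move →, go to s2
s2 | __[1]211__   read 1 → write 1, move ←, go to s3
s3 | _[_]1211__   read _ → write _, move →, go to s1
s1 | __[1]211__   read 1 → write 1, move →, go to s1
s1 | __1[2]11__   read 2 → write 1, move →, go to s2
s2 | __11[1]1__   read 1 → write 1, move ←, go to s3
s3 | __1[1]11__   read 1 → write 1, move ←, go to s4
s4 | __[1]111__   read 1 → write 2, move ←, go to s3
s3 | _[_]2111__   read _ → write _, move →, go to s1
s1 | __[2]111__   read 2 → write 1, move →, go to s2
s2 | __1[1]11__   read 1 → write 1, move ←, go to s3
s3 | __[1]111__   read 1 → write 1, move ←, go to s4
s4 | _[_]1111__   read _ → write _, move ←, go to s3
s3 | [_]_1111__   read _ → write _, move →, go to s1
s1 | _[_]1111__   read _ → write _, move →, go to s2
s2 | __[1]111__   read 1 → write 1, move ←, go to s3
s3 | _[_]1111__   read _ → write _, move →, go to s1
s1 | __[1]111__   read 1 → write 1, move →, go to s1
s1 | __1[1]11__   read 1 → write 1, move →, go to s1
s1 | __11[1]1__   read 1 → write 1, move →, go to s1
s1 | __111[1]__   read 1 → write 1, move →, go to s1
s1 | __1111[_]_   read _ → write _, move →, go to s2
s2 | __1111_[_]
M halts after 35 transitions.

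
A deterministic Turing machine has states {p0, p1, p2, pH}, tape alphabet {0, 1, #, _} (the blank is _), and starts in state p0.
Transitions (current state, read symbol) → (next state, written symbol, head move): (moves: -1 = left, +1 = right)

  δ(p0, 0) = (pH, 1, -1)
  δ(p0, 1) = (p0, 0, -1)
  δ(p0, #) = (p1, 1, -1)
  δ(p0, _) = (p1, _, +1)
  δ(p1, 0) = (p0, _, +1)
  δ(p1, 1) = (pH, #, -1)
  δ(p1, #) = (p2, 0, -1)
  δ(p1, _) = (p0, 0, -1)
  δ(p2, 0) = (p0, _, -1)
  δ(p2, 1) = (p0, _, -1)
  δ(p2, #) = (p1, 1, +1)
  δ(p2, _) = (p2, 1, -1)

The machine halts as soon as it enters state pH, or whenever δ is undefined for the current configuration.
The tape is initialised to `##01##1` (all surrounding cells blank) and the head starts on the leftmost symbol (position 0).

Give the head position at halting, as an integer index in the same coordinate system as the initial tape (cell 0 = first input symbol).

1

state=p0 head=0 tape=__[#]#01##1   (p0,#)→(p1,1,-1)
state=p1 head=-1 tape=_[_]1#01##1   (p1,_)→(p0,0,-1)
state=p0 head=-2 tape=[_]01#01##1   (p0,_)→(p1,_,+1)
state=p1 head=-1 tape=_[0]1#01##1   (p1,0)→(p0,_,+1)
state=p0 head=0 tape=__[1]#01##1   (p0,1)→(p0,0,-1)
state=p0 head=-1 tape=_[_]0#01##1   (p0,_)→(p1,_,+1)
state=p1 head=0 tape=__[0]#01##1   (p1,0)→(p0,_,+1)
state=p0 head=1 tape=___[#]01##1   (p0,#)→(p1,1,-1)
state=p1 head=0 tape=__[_]101##1   (p1,_)→(p0,0,-1)
state=p0 head=-1 tape=_[_]0101##1   (p0,_)→(p1,_,+1)
state=p1 head=0 tape=__[0]101##1   (p1,0)→(p0,_,+1)
state=p0 head=1 tape=___[1]01##1   (p0,1)→(p0,0,-1)
state=p0 head=0 tape=__[_]001##1   (p0,_)→(p1,_,+1)
state=p1 head=1 tape=___[0]01##1   (p1,0)→(p0,_,+1)
state=p0 head=2 tape=____[0]1##1   (p0,0)→(pH,1,-1)
state=pH head=1 tape=___[_]11##1
At halt the head is at cell 1.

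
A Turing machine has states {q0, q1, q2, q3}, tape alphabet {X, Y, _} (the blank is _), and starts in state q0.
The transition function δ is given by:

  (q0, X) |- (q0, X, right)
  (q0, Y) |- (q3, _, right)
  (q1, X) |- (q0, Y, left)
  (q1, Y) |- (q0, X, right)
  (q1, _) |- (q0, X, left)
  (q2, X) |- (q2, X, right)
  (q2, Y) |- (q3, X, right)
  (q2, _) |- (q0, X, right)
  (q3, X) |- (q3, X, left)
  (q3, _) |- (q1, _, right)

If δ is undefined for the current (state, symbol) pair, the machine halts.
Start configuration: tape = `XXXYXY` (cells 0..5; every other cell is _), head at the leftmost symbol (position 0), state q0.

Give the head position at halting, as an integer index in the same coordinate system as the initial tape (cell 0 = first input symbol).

q0 | [X]XXYXY   read X → write X, move right, go to q0
q0 | X[X]XYXY   read X → write X, move right, go to q0
q0 | XX[X]YXY   read X → write X, move right, go to q0
q0 | XXX[Y]XY   read Y → write _, move right, go to q3
q3 | XXX_[X]Y   read X → write X, move left, go to q3
q3 | XXX[_]XY   read _ → write _, move right, go to q1
q1 | XXX_[X]Y   read X → write Y, move left, go to q0
q0 | XXX[_]YY
At halt the head is at cell 3.

3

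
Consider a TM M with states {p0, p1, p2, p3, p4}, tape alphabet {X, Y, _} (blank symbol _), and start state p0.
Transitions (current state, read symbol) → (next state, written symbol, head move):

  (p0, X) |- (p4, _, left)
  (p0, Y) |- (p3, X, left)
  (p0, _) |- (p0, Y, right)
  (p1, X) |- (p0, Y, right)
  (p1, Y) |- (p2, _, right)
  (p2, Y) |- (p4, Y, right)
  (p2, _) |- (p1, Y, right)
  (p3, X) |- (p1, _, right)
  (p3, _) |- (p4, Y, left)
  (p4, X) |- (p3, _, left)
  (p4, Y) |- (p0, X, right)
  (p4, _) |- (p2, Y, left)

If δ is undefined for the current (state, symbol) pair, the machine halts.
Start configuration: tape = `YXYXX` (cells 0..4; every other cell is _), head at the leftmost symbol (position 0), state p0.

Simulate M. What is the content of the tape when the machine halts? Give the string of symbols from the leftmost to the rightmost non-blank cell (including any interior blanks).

state=p0 head=0 tape=___[Y]XYXX   (p0,Y)→(p3,X,left)
state=p3 head=-1 tape=__[_]XXYXX   (p3,_)→(p4,Y,left)
state=p4 head=-2 tape=_[_]YXXYXX   (p4,_)→(p2,Y,left)
state=p2 head=-3 tape=[_]YYXXYXX   (p2,_)→(p1,Y,right)
state=p1 head=-2 tape=Y[Y]YXXYXX   (p1,Y)→(p2,_,right)
state=p2 head=-1 tape=Y_[Y]XXYXX   (p2,Y)→(p4,Y,right)
state=p4 head=0 tape=Y_Y[X]XYXX   (p4,X)→(p3,_,left)
state=p3 head=-1 tape=Y_[Y]_XYXX
The non-blank tape span at halt is Y_Y_XYXX.

Y_Y_XYXX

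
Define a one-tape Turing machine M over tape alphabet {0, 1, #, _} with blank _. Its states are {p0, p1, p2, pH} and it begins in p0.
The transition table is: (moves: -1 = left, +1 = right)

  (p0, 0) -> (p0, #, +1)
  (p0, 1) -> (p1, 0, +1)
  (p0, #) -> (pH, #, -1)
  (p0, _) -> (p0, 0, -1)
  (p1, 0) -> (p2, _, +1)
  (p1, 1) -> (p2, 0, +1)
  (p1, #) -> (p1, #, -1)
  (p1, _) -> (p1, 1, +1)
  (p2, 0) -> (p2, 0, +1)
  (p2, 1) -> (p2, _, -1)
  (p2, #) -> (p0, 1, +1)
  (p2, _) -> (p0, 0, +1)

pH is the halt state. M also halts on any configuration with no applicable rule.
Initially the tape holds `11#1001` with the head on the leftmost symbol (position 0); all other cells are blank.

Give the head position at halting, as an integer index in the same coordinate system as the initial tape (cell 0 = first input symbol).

p0 | [1]1#1001__   read 1 → write 0, move +1, go to p1
p1 | 0[1]#1001__   read 1 → write 0, move +1, go to p2
p2 | 00[#]1001__   read # → write 1, move +1, go to p0
p0 | 001[1]001__   read 1 → write 0, move +1, go to p1
p1 | 0010[0]01__   read 0 → write _, move +1, go to p2
p2 | 0010_[0]1__   read 0 → write 0, move +1, go to p2
p2 | 0010_0[1]__   read 1 → write _, move -1, go to p2
p2 | 0010_[0]___   read 0 → write 0, move +1, go to p2
p2 | 0010_0[_]__   read _ → write 0, move +1, go to p0
p0 | 0010_00[_]_   read _ → write 0, move -1, go to p0
p0 | 0010_0[0]0_   read 0 → write #, move +1, go to p0
p0 | 0010_0#[0]_   read 0 → write #, move +1, go to p0
p0 | 0010_0##[_]   read _ → write 0, move -1, go to p0
p0 | 0010_0#[#]0   read # → write #, move -1, go to pH
pH | 0010_0[#]#0
At halt the head is at cell 6.

6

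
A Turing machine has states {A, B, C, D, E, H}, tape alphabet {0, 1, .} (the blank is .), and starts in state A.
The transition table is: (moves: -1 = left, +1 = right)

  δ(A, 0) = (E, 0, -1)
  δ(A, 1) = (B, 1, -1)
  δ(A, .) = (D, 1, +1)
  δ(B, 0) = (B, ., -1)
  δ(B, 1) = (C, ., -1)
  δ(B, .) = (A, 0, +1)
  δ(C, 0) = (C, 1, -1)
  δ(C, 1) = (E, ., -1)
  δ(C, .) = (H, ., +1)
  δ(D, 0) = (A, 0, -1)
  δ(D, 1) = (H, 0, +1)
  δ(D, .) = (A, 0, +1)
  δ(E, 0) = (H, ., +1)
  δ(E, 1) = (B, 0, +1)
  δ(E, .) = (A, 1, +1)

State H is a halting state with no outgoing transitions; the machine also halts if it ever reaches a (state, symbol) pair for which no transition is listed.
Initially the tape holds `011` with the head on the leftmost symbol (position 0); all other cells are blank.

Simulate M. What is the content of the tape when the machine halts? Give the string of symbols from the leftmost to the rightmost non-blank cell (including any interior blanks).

1..11

state=A head=0 tape=...[0]11   (A,0)→(E,0,-1)
state=E head=-1 tape=..[.]011   (E,.)→(A,1,+1)
state=A head=0 tape=..1[0]11   (A,0)→(E,0,-1)
state=E head=-1 tape=..[1]011   (E,1)→(B,0,+1)
state=B head=0 tape=..0[0]11   (B,0)→(B,.,-1)
state=B head=-1 tape=..[0].11   (B,0)→(B,.,-1)
state=B head=-2 tape=.[.]..11   (B,.)→(A,0,+1)
state=A head=-1 tape=.0[.].11   (A,.)→(D,1,+1)
state=D head=0 tape=.01[.]11   (D,.)→(A,0,+1)
state=A head=1 tape=.010[1]1   (A,1)→(B,1,-1)
state=B head=0 tape=.01[0]11   (B,0)→(B,.,-1)
state=B head=-1 tape=.0[1].11   (B,1)→(C,.,-1)
state=C head=-2 tape=.[0]..11   (C,0)→(C,1,-1)
state=C head=-3 tape=[.]1..11   (C,.)→(H,.,+1)
state=H head=-2 tape=.[1]..11
The non-blank tape span at halt is 1..11.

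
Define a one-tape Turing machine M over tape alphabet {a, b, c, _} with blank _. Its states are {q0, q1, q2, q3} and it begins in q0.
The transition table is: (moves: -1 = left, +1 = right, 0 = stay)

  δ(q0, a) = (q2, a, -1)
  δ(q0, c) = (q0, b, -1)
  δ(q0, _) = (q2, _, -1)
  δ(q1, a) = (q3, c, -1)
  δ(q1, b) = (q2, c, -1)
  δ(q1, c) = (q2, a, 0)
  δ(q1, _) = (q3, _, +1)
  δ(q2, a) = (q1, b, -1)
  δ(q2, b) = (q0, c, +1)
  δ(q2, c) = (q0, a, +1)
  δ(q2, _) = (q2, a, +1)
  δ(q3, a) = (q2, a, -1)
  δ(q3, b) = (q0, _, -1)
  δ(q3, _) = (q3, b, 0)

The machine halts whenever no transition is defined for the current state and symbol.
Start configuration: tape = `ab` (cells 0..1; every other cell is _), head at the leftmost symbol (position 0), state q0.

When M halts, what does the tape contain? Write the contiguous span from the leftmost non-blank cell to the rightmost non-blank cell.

aaaabb

state=q0 head=0 tape=____[a]b   (q0,a)→(q2,a,-1)
state=q2 head=-1 tape=___[_]ab   (q2,_)→(q2,a,+1)
state=q2 head=0 tape=___a[a]b   (q2,a)→(q1,b,-1)
state=q1 head=-1 tape=___[a]bb   (q1,a)→(q3,c,-1)
state=q3 head=-2 tape=__[_]cbb   (q3,_)→(q3,b,0)
state=q3 head=-2 tape=__[b]cbb   (q3,b)→(q0,_,-1)
state=q0 head=-3 tape=_[_]_cbb   (q0,_)→(q2,_,-1)
state=q2 head=-4 tape=[_]__cbb   (q2,_)→(q2,a,+1)
state=q2 head=-3 tape=a[_]_cbb   (q2,_)→(q2,a,+1)
state=q2 head=-2 tape=aa[_]cbb   (q2,_)→(q2,a,+1)
state=q2 head=-1 tape=aaa[c]bb   (q2,c)→(q0,a,+1)
state=q0 head=0 tape=aaaa[b]b
The non-blank tape span at halt is aaaabb.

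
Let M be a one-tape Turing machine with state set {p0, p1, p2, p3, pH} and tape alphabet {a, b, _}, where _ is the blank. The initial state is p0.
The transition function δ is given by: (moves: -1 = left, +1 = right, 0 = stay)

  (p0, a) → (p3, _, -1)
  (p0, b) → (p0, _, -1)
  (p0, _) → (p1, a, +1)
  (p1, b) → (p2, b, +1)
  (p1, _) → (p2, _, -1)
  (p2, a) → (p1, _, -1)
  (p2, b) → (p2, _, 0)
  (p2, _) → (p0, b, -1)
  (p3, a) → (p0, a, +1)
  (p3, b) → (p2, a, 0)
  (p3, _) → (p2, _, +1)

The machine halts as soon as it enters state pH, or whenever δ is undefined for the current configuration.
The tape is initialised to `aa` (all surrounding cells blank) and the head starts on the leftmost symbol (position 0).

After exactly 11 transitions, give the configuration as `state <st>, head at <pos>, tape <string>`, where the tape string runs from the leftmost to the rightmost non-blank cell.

state p2, head at -1, tape b

p0 | __[a]a   read a → write _, move -1, go to p3
p3 | _[_]_a   read _ → write _, move +1, go to p2
p2 | __[_]a   read _ → write b, move -1, go to p0
p0 | _[_]ba   read _ → write a, move +1, go to p1
p1 | _a[b]a   read b → write b, move +1, go to p2
p2 | _ab[a]   read a → write _, move -1, go to p1
p1 | _a[b]_   read b → write b, move +1, go to p2
p2 | _ab[_]   read _ → write b, move -1, go to p0
p0 | _a[b]b   read b → write _, move -1, go to p0
p0 | _[a]_b   read a → write _, move -1, go to p3
p3 | [_]__b   read _ → write _, move +1, go to p2
p2 | _[_]_b
After 11 steps: state p2, head at -1, tape b.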